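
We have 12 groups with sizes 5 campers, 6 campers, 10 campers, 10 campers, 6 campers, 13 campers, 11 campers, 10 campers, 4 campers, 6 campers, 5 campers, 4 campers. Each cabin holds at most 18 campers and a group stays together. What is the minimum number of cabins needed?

6

Total = 13 + 11 + 10 + 10 + 10 + 6 + 6 + 6 + 5 + 5 + 4 + 4 = 90 campers.
Lower bound: ⌈90/18⌉ = 5 cabins.
A packing using 6 cabins:
  cabin 1: 13 + 5 = 18
  cabin 2: 11 + 6 = 17
  cabin 3: 10 + 6 = 16
  cabin 4: 10 + 6 = 16
  cabin 5: 10 + 5 = 15
  cabin 6: 4 + 4 = 8
No arrangement into 5 cabins stays within capacity, so 6 is optimal.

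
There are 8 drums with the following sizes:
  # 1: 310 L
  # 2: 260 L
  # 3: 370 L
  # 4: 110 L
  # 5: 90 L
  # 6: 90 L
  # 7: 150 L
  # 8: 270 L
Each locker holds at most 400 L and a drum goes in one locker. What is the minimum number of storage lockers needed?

5

Total = 370 + 310 + 270 + 260 + 150 + 110 + 90 + 90 = 1650 L.
Lower bound: ⌈1650/400⌉ = 5 storage lockers.
A packing using 5 storage lockers:
  locker 1: 370 = 370
  locker 2: 310 + 90 = 400
  locker 3: 270 + 110 = 380
  locker 4: 260 + 90 = 350
  locker 5: 150 = 150
This matches the lower bound, so 5 is optimal.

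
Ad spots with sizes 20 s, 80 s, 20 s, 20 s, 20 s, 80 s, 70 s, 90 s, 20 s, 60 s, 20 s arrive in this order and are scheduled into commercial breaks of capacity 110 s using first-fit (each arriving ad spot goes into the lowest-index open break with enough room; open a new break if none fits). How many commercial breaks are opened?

  20 → break 1 (new)  [load 20/110]
  80 → break 1  [load 100/110]
  20 → break 2 (new)  [load 20/110]
  20 → break 2  [load 40/110]
  20 → break 2  [load 60/110]
  80 → break 3 (new)  [load 80/110]
  70 → break 4 (new)  [load 70/110]
  90 → break 5 (new)  [load 90/110]
  20 → break 2  [load 80/110]
  60 → break 6 (new)  [load 60/110]
  20 → break 2  [load 100/110]
6 commercial breaks opened.

6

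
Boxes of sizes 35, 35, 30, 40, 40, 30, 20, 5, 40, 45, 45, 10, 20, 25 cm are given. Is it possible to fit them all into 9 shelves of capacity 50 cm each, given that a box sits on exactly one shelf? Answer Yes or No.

Total = 420 cm; ⌈420/50⌉ = 9.
The bound of 9 does not rule out 9, but exhaustive search shows no assignment into 9 shelves of capacity 50 cm exists — the minimum is 10.

No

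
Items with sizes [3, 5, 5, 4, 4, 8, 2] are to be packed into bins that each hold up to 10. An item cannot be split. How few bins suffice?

4

Total = 8 + 5 + 5 + 4 + 4 + 3 + 2 = 31.
Lower bound: ⌈31/10⌉ = 4 bins.
A packing using 4 bins:
  bin 1: 8 + 2 = 10
  bin 2: 5 + 5 = 10
  bin 3: 4 + 4 = 8
  bin 4: 3 = 3
This matches the lower bound, so 4 is optimal.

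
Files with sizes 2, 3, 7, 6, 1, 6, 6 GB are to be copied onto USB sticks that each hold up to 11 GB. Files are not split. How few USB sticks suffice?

4

Total = 7 + 6 + 6 + 6 + 3 + 2 + 1 = 31 GB.
Lower bound: ⌈31/11⌉ = 3 USB sticks.
Also, 4 files each exceed 11/2 GB, and no two of those can share a USB stick, so at least 4 USB sticks are needed.
A packing using 4 USB sticks:
  USB stick 1: 7 + 3 + 1 = 11
  USB stick 2: 6 + 2 = 8
  USB stick 3: 6 = 6
  USB stick 4: 6 = 6
This matches the lower bound, so 4 is optimal.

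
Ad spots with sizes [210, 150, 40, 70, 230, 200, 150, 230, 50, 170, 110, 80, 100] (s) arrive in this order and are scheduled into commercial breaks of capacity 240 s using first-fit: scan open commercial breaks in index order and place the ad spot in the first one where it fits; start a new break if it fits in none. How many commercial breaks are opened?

9

  210 → break 1 (new)  [load 210/240]
  150 → break 2 (new)  [load 150/240]
  40 → break 2  [load 190/240]
  70 → break 3 (new)  [load 70/240]
  230 → break 4 (new)  [load 230/240]
  200 → break 5 (new)  [load 200/240]
  150 → break 3  [load 220/240]
  230 → break 6 (new)  [load 230/240]
  50 → break 2  [load 240/240]
  170 → break 7 (new)  [load 170/240]
  110 → break 8 (new)  [load 110/240]
  80 → break 8  [load 190/240]
  100 → break 9 (new)  [load 100/240]
9 commercial breaks opened.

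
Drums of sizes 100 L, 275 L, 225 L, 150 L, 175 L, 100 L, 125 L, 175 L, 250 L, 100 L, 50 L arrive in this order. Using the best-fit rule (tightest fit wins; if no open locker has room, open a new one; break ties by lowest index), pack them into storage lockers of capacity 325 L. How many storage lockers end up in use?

  100 → locker 1 (new)  [load 100/325]
  275 → locker 2 (new)  [load 275/325]
  225 → locker 1  [load 325/325]
  150 → locker 3 (new)  [load 150/325]
  175 → locker 3  [load 325/325]
  100 → locker 4 (new)  [load 100/325]
  125 → locker 4  [load 225/325]
  175 → locker 5 (new)  [load 175/325]
  250 → locker 6 (new)  [load 250/325]
  100 → locker 4  [load 325/325]
  50 → locker 2  [load 325/325]
6 storage lockers opened.

6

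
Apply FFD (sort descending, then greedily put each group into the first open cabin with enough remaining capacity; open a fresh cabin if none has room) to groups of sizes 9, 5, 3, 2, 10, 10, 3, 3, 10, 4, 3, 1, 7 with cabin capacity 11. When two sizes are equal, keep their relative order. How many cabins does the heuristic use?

7

Sorted descending: 10, 10, 10, 9, 7, 5, 4, 3, 3, 3, 3, 2, 1.
  10 → cabin 1 (new)  [load 10/11]
  10 → cabin 2 (new)  [load 10/11]
  10 → cabin 3 (new)  [load 10/11]
  9 → cabin 4 (new)  [load 9/11]
  7 → cabin 5 (new)  [load 7/11]
  5 → cabin 6 (new)  [load 5/11]
  4 → cabin 5  [load 11/11]
  3 → cabin 6  [load 8/11]
  3 → cabin 6  [load 11/11]
  3 → cabin 7 (new)  [load 3/11]
  3 → cabin 7  [load 6/11]
  2 → cabin 4  [load 11/11]
  1 → cabin 1  [load 11/11]
7 cabins opened.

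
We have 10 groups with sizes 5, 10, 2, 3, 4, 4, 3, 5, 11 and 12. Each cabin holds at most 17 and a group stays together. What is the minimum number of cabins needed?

Total = 12 + 11 + 10 + 5 + 5 + 4 + 4 + 3 + 3 + 2 = 59.
Lower bound: ⌈59/17⌉ = 4 cabins.
A packing using 4 cabins:
  cabin 1: 12 + 5 = 17
  cabin 2: 11 + 5 = 16
  cabin 3: 10 + 4 + 3 = 17
  cabin 4: 4 + 3 + 2 = 9
This matches the lower bound, so 4 is optimal.

4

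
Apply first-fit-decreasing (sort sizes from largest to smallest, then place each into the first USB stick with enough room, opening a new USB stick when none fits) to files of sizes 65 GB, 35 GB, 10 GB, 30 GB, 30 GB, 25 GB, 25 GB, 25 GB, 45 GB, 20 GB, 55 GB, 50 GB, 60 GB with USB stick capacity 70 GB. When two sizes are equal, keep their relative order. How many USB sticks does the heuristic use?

8

Sorted descending: 65, 60, 55, 50, 45, 35, 30, 30, 25, 25, 25, 20, 10.
  65 → USB stick 1 (new)  [load 65/70]
  60 → USB stick 2 (new)  [load 60/70]
  55 → USB stick 3 (new)  [load 55/70]
  50 → USB stick 4 (new)  [load 50/70]
  45 → USB stick 5 (new)  [load 45/70]
  35 → USB stick 6 (new)  [load 35/70]
  30 → USB stick 6  [load 65/70]
  30 → USB stick 7 (new)  [load 30/70]
  25 → USB stick 5  [load 70/70]
  25 → USB stick 7  [load 55/70]
  25 → USB stick 8 (new)  [load 25/70]
  20 → USB stick 4  [load 70/70]
  10 → USB stick 2  [load 70/70]
8 USB sticks opened.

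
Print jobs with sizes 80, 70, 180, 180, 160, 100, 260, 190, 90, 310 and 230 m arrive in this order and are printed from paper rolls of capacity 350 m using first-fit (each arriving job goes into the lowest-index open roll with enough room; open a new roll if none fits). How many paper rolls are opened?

6

  80 → roll 1 (new)  [load 80/350]
  70 → roll 1  [load 150/350]
  180 → roll 1  [load 330/350]
  180 → roll 2 (new)  [load 180/350]
  160 → roll 2  [load 340/350]
  100 → roll 3 (new)  [load 100/350]
  260 → roll 4 (new)  [load 260/350]
  190 → roll 3  [load 290/350]
  90 → roll 4  [load 350/350]
  310 → roll 5 (new)  [load 310/350]
  230 → roll 6 (new)  [load 230/350]
6 paper rolls opened.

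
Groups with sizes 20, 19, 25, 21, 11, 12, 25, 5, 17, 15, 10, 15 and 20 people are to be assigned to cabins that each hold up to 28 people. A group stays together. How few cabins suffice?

9

Total = 25 + 25 + 21 + 20 + 20 + 19 + 17 + 15 + 15 + 12 + 11 + 10 + 5 = 215 people.
Lower bound: ⌈215/28⌉ = 8 cabins.
Also, 9 groups each exceed 14 people, and no two of those can share a cabin, so at least 9 cabins are needed.
A packing using 9 cabins:
  cabin 1: 25 = 25
  cabin 2: 25 = 25
  cabin 3: 21 + 5 = 26
  cabin 4: 20 = 20
  cabin 5: 20 = 20
  cabin 6: 19 = 19
  cabin 7: 17 + 11 = 28
  cabin 8: 15 + 12 = 27
  cabin 9: 15 + 10 = 25
This matches the lower bound, so 9 is optimal.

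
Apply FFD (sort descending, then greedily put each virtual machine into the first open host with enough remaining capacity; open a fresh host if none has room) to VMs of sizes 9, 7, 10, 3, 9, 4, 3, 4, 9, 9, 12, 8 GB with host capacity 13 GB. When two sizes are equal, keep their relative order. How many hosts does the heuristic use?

Sorted descending: 12, 10, 9, 9, 9, 9, 8, 7, 4, 4, 3, 3.
  12 → host 1 (new)  [load 12/13]
  10 → host 2 (new)  [load 10/13]
  9 → host 3 (new)  [load 9/13]
  9 → host 4 (new)  [load 9/13]
  9 → host 5 (new)  [load 9/13]
  9 → host 6 (new)  [load 9/13]
  8 → host 7 (new)  [load 8/13]
  7 → host 8 (new)  [load 7/13]
  4 → host 3  [load 13/13]
  4 → host 4  [load 13/13]
  3 → host 2  [load 13/13]
  3 → host 5  [load 12/13]
8 hosts opened.

8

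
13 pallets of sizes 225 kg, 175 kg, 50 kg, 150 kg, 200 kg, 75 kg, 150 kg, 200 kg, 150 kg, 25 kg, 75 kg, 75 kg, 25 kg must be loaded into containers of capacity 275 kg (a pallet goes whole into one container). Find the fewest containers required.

Total = 225 + 200 + 200 + 175 + 150 + 150 + 150 + 75 + 75 + 75 + 50 + 25 + 25 = 1575 kg.
Lower bound: ⌈1575/275⌉ = 6 containers.
Also, 7 pallets each exceed 275/2 kg, and no two of those can share a container, so at least 7 containers are needed.
A packing using 7 containers:
  container 1: 225 + 50 = 275
  container 2: 200 + 75 = 275
  container 3: 200 + 75 = 275
  container 4: 175 + 75 + 25 = 275
  container 5: 150 + 25 = 175
  container 6: 150 = 150
  container 7: 150 = 150
This matches the lower bound, so 7 is optimal.

7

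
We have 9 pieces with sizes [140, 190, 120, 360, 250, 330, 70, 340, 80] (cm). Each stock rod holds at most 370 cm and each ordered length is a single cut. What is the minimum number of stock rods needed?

Total = 360 + 340 + 330 + 250 + 190 + 140 + 120 + 80 + 70 = 1880 cm.
Lower bound: ⌈1880/370⌉ = 6 stock rods.
A packing using 6 stock rods:
  stock rod 1: 360 = 360
  stock rod 2: 340 = 340
  stock rod 3: 330 = 330
  stock rod 4: 250 + 120 = 370
  stock rod 5: 190 + 140 = 330
  stock rod 6: 80 + 70 = 150
This matches the lower bound, so 6 is optimal.

6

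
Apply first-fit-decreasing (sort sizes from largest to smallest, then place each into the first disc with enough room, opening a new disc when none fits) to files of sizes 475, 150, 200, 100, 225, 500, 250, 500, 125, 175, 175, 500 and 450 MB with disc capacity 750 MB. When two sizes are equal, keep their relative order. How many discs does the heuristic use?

Sorted descending: 500, 500, 500, 475, 450, 250, 225, 200, 175, 175, 150, 125, 100.
  500 → disc 1 (new)  [load 500/750]
  500 → disc 2 (new)  [load 500/750]
  500 → disc 3 (new)  [load 500/750]
  475 → disc 4 (new)  [load 475/750]
  450 → disc 5 (new)  [load 450/750]
  250 → disc 1  [load 750/750]
  225 → disc 2  [load 725/750]
  200 → disc 3  [load 700/750]
  175 → disc 4  [load 650/750]
  175 → disc 5  [load 625/750]
  150 → disc 6 (new)  [load 150/750]
  125 → disc 5  [load 750/750]
  100 → disc 4  [load 750/750]
6 discs opened.

6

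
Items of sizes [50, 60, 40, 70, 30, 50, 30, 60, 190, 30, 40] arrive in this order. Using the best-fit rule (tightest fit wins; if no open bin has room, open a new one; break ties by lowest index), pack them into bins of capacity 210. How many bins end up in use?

4

  50 → bin 1 (new)  [load 50/210]
  60 → bin 1  [load 110/210]
  40 → bin 1  [load 150/210]
  70 → bin 2 (new)  [load 70/210]
  30 → bin 1  [load 180/210]
  50 → bin 2  [load 120/210]
  30 → bin 1  [load 210/210]
  60 → bin 2  [load 180/210]
  190 → bin 3 (new)  [load 190/210]
  30 → bin 2  [load 210/210]
  40 → bin 4 (new)  [load 40/210]
4 bins opened.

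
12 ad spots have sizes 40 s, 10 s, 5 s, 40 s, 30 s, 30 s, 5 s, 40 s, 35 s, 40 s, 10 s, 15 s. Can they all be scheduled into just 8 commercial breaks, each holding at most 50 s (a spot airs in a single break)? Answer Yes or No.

A valid assignment using 7 commercial breaks:
  break 1: 40 + 10 = 50
  break 2: 40 + 10 = 50
  break 3: 40 + 5 + 5 = 50
  break 4: 40 = 40
  break 5: 35 + 15 = 50
  break 6: 30 = 30
  break 7: 30 = 30
That uses only 7 ≤ 8, so 8 commercial breaks are enough.

Yes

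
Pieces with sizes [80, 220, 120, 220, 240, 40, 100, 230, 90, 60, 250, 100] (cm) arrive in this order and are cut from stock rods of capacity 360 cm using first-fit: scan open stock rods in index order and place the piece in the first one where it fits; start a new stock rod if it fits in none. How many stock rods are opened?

  80 → stock rod 1 (new)  [load 80/360]
  220 → stock rod 1  [load 300/360]
  120 → stock rod 2 (new)  [load 120/360]
  220 → stock rod 2  [load 340/360]
  240 → stock rod 3 (new)  [load 240/360]
  40 → stock rod 1  [load 340/360]
  100 → stock rod 3  [load 340/360]
  230 → stock rod 4 (new)  [load 230/360]
  90 → stock rod 4  [load 320/360]
  60 → stock rod 5 (new)  [load 60/360]
  250 → stock rod 5  [load 310/360]
  100 → stock rod 6 (new)  [load 100/360]
6 stock rods opened.

6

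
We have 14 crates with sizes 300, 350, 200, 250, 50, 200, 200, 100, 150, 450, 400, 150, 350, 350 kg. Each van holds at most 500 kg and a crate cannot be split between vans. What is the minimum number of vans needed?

8

Total = 450 + 400 + 350 + 350 + 350 + 300 + 250 + 200 + 200 + 200 + 150 + 150 + 100 + 50 = 3500 kg.
Lower bound: ⌈3500/500⌉ = 7 vans.
A packing using 8 vans:
  van 1: 450 + 50 = 500
  van 2: 400 + 100 = 500
  van 3: 350 + 150 = 500
  van 4: 350 + 150 = 500
  van 5: 350 = 350
  van 6: 300 + 200 = 500
  van 7: 250 + 200 = 450
  van 8: 200 = 200
No arrangement into 7 vans stays within capacity, so 8 is optimal.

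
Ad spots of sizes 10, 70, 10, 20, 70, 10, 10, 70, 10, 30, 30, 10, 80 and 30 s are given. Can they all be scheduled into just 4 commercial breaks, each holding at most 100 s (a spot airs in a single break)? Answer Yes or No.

Total = 460 s; ⌈460/100⌉ = 5.
At least 5 commercial breaks are required, but only 4 are allowed.

No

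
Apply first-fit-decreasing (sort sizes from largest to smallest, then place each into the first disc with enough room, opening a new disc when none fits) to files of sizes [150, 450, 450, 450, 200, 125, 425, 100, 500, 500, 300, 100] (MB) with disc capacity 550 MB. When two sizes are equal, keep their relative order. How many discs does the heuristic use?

8

Sorted descending: 500, 500, 450, 450, 450, 425, 300, 200, 150, 125, 100, 100.
  500 → disc 1 (new)  [load 500/550]
  500 → disc 2 (new)  [load 500/550]
  450 → disc 3 (new)  [load 450/550]
  450 → disc 4 (new)  [load 450/550]
  450 → disc 5 (new)  [load 450/550]
  425 → disc 6 (new)  [load 425/550]
  300 → disc 7 (new)  [load 300/550]
  200 → disc 7  [load 500/550]
  150 → disc 8 (new)  [load 150/550]
  125 → disc 6  [load 550/550]
  100 → disc 3  [load 550/550]
  100 → disc 4  [load 550/550]
8 discs opened.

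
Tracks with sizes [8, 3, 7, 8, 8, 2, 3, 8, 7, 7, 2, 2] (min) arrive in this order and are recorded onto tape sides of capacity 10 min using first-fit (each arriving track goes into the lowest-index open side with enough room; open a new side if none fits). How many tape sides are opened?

  8 → side 1 (new)  [load 8/10]
  3 → side 2 (new)  [load 3/10]
  7 → side 2  [load 10/10]
  8 → side 3 (new)  [load 8/10]
  8 → side 4 (new)  [load 8/10]
  2 → side 1  [load 10/10]
  3 → side 5 (new)  [load 3/10]
  8 → side 6 (new)  [load 8/10]
  7 → side 5  [load 10/10]
  7 → side 7 (new)  [load 7/10]
  2 → side 3  [load 10/10]
  2 → side 4  [load 10/10]
7 tape sides opened.

7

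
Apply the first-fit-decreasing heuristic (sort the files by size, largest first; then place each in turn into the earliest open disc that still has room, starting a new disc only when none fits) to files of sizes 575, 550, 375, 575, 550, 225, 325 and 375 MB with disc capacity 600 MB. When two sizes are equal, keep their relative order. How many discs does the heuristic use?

7

Sorted descending: 575, 575, 550, 550, 375, 375, 325, 225.
  575 → disc 1 (new)  [load 575/600]
  575 → disc 2 (new)  [load 575/600]
  550 → disc 3 (new)  [load 550/600]
  550 → disc 4 (new)  [load 550/600]
  375 → disc 5 (new)  [load 375/600]
  375 → disc 6 (new)  [load 375/600]
  325 → disc 7 (new)  [load 325/600]
  225 → disc 5  [load 600/600]
7 discs opened.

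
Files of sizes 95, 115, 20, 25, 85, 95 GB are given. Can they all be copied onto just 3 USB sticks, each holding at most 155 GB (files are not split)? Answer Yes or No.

Total = 435 GB; ⌈435/155⌉ = 3.
4 files each exceed half the capacity and cannot share a USB stick, forcing at least 4 USB sticks.
At least 4 USB sticks are required, but only 3 are allowed.

No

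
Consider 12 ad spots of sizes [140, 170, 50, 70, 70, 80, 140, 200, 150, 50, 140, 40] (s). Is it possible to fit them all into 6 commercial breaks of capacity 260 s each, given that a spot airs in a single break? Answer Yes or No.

A valid assignment using 6 commercial breaks:
  break 1: 200 + 50 = 250
  break 2: 170 + 80 = 250
  break 3: 150 + 70 + 40 = 260
  break 4: 140 + 70 + 50 = 260
  break 5: 140 = 140
  break 6: 140 = 140
Every load is within 260 s, so 6 commercial breaks suffice.

Yes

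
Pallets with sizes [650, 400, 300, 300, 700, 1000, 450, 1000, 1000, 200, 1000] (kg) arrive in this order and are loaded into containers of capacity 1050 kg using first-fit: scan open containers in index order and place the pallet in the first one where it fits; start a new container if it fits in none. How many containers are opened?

  650 → container 1 (new)  [load 650/1050]
  400 → container 1  [load 1050/1050]
  300 → container 2 (new)  [load 300/1050]
  300 → container 2  [load 600/1050]
  700 → container 3 (new)  [load 700/1050]
  1000 → container 4 (new)  [load 1000/1050]
  450 → container 2  [load 1050/1050]
  1000 → container 5 (new)  [load 1000/1050]
  1000 → container 6 (new)  [load 1000/1050]
  200 → container 3  [load 900/1050]
  1000 → container 7 (new)  [load 1000/1050]
7 containers opened.

7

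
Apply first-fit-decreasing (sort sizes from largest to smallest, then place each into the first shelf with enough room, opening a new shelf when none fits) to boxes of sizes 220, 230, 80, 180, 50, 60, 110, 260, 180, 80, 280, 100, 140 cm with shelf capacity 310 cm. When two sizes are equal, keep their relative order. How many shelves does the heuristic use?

Sorted descending: 280, 260, 230, 220, 180, 180, 140, 110, 100, 80, 80, 60, 50.
  280 → shelf 1 (new)  [load 280/310]
  260 → shelf 2 (new)  [load 260/310]
  230 → shelf 3 (new)  [load 230/310]
  220 → shelf 4 (new)  [load 220/310]
  180 → shelf 5 (new)  [load 180/310]
  180 → shelf 6 (new)  [load 180/310]
  140 → shelf 7 (new)  [load 140/310]
  110 → shelf 5  [load 290/310]
  100 → shelf 6  [load 280/310]
  80 → shelf 3  [load 310/310]
  80 → shelf 4  [load 300/310]
  60 → shelf 7  [load 200/310]
  50 → shelf 2  [load 310/310]
7 shelves opened.

7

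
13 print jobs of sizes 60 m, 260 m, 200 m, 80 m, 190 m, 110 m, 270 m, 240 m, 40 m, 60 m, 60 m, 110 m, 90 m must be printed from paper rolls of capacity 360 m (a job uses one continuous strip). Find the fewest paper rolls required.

5

Total = 270 + 260 + 240 + 200 + 190 + 110 + 110 + 90 + 80 + 60 + 60 + 60 + 40 = 1770 m.
Lower bound: ⌈1770/360⌉ = 5 paper rolls.
A packing using 5 paper rolls:
  roll 1: 270 + 90 = 360
  roll 2: 260 + 80 = 340
  roll 3: 240 + 110 = 350
  roll 4: 200 + 60 + 60 + 40 = 360
  roll 5: 190 + 110 + 60 = 360
This matches the lower bound, so 5 is optimal.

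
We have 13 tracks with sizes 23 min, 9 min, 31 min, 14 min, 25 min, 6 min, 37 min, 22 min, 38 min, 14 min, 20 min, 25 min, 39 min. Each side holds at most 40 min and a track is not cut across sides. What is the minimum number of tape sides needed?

9

Total = 39 + 38 + 37 + 31 + 25 + 25 + 23 + 22 + 20 + 14 + 14 + 9 + 6 = 303 min.
Lower bound: ⌈303/40⌉ = 8 tape sides.
A packing using 9 tape sides:
  side 1: 39 = 39
  side 2: 38 = 38
  side 3: 37 = 37
  side 4: 31 + 9 = 40
  side 5: 25 + 14 = 39
  side 6: 25 + 14 = 39
  side 7: 23 + 6 = 29
  side 8: 22 = 22
  side 9: 20 = 20
No arrangement into 8 tape sides stays within capacity, so 9 is optimal.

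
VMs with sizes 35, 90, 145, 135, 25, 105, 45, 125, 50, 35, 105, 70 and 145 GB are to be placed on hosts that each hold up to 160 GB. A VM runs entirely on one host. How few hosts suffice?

Total = 145 + 145 + 135 + 125 + 105 + 105 + 90 + 70 + 50 + 45 + 35 + 35 + 25 = 1110 GB.
Lower bound: ⌈1110/160⌉ = 7 hosts.
A packing using 8 hosts:
  host 1: 145 = 145
  host 2: 145 = 145
  host 3: 135 + 25 = 160
  host 4: 125 + 35 = 160
  host 5: 105 + 50 = 155
  host 6: 105 + 45 = 150
  host 7: 90 + 70 = 160
  host 8: 35 = 35
No arrangement into 7 hosts stays within capacity, so 8 is optimal.

8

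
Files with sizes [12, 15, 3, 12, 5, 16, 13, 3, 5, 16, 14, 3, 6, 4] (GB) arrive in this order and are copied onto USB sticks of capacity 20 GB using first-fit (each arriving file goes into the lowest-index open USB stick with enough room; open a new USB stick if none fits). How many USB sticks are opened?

  12 → USB stick 1 (new)  [load 12/20]
  15 → USB stick 2 (new)  [load 15/20]
  3 → USB stick 1  [load 15/20]
  12 → USB stick 3 (new)  [load 12/20]
  5 → USB stick 1  [load 20/20]
  16 → USB stick 4 (new)  [load 16/20]
  13 → USB stick 5 (new)  [load 13/20]
  3 → USB stick 2  [load 18/20]
  5 → USB stick 3  [load 17/20]
  16 → USB stick 6 (new)  [load 16/20]
  14 → USB stick 7 (new)  [load 14/20]
  3 → USB stick 3  [load 20/20]
  6 → USB stick 5  [load 19/20]
  4 → USB stick 4  [load 20/20]
7 USB sticks opened.

7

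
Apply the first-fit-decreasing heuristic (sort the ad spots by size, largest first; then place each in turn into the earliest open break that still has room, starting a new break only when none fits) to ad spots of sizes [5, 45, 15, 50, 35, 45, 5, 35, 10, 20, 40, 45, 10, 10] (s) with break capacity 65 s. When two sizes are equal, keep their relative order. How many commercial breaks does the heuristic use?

Sorted descending: 50, 45, 45, 45, 40, 35, 35, 20, 15, 10, 10, 10, 5, 5.
  50 → break 1 (new)  [load 50/65]
  45 → break 2 (new)  [load 45/65]
  45 → break 3 (new)  [load 45/65]
  45 → break 4 (new)  [load 45/65]
  40 → break 5 (new)  [load 40/65]
  35 → break 6 (new)  [load 35/65]
  35 → break 7 (new)  [load 35/65]
  20 → break 2  [load 65/65]
  15 → break 1  [load 65/65]
  10 → break 3  [load 55/65]
  10 → break 3  [load 65/65]
  10 → break 4  [load 55/65]
  5 → break 4  [load 60/65]
  5 → break 4  [load 65/65]
7 commercial breaks opened.

7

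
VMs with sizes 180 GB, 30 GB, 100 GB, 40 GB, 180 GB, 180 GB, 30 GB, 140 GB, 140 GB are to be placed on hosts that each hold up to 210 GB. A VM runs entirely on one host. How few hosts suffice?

6

Total = 180 + 180 + 180 + 140 + 140 + 100 + 40 + 30 + 30 = 1020 GB.
Lower bound: ⌈1020/210⌉ = 5 hosts.
A packing using 6 hosts:
  host 1: 180 + 30 = 210
  host 2: 180 + 30 = 210
  host 3: 180 = 180
  host 4: 140 + 40 = 180
  host 5: 140 = 140
  host 6: 100 = 100
No arrangement into 5 hosts stays within capacity, so 6 is optimal.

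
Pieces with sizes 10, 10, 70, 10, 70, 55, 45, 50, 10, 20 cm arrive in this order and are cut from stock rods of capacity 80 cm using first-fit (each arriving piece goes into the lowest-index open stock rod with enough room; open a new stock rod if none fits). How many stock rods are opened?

  10 → stock rod 1 (new)  [load 10/80]
  10 → stock rod 1  [load 20/80]
  70 → stock rod 2 (new)  [load 70/80]
  10 → stock rod 1  [load 30/80]
  70 → stock rod 3 (new)  [load 70/80]
  55 → stock rod 4 (new)  [load 55/80]
  45 → stock rod 1  [load 75/80]
  50 → stock rod 5 (new)  [load 50/80]
  10 → stock rod 2  [load 80/80]
  20 → stock rod 4  [load 75/80]
5 stock rods opened.

5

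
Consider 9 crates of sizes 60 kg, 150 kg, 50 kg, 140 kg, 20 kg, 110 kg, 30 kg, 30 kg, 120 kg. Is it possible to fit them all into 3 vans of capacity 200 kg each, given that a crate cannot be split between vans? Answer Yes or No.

Total = 710 kg; ⌈710/200⌉ = 4.
At least 4 vans are required, but only 3 are allowed.

No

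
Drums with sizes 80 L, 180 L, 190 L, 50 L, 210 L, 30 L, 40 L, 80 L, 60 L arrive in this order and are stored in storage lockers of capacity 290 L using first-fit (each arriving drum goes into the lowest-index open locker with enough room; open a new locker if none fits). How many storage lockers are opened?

  80 → locker 1 (new)  [load 80/290]
  180 → locker 1  [load 260/290]
  190 → locker 2 (new)  [load 190/290]
  50 → locker 2  [load 240/290]
  210 → locker 3 (new)  [load 210/290]
  30 → locker 1  [load 290/290]
  40 → locker 2  [load 280/290]
  80 → locker 3  [load 290/290]
  60 → locker 4 (new)  [load 60/290]
4 storage lockers opened.

4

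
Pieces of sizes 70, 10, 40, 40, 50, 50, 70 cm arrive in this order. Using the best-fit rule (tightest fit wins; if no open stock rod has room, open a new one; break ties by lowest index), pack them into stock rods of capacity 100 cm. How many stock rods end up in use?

4

  70 → stock rod 1 (new)  [load 70/100]
  10 → stock rod 1  [load 80/100]
  40 → stock rod 2 (new)  [load 40/100]
  40 → stock rod 2  [load 80/100]
  50 → stock rod 3 (new)  [load 50/100]
  50 → stock rod 3  [load 100/100]
  70 → stock rod 4 (new)  [load 70/100]
4 stock rods opened.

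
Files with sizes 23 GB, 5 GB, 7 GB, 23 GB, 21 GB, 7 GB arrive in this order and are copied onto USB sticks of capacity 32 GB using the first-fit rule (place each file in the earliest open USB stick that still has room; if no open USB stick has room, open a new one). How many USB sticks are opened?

  23 → USB stick 1 (new)  [load 23/32]
  5 → USB stick 1  [load 28/32]
  7 → USB stick 2 (new)  [load 7/32]
  23 → USB stick 2  [load 30/32]
  21 → USB stick 3 (new)  [load 21/32]
  7 → USB stick 3  [load 28/32]
3 USB sticks opened.

3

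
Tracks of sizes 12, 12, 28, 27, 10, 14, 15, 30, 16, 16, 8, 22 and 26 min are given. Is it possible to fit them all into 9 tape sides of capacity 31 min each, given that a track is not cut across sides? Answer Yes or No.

Yes

A valid assignment using 9 tape sides:
  side 1: 30 = 30
  side 2: 28 = 28
  side 3: 27 = 27
  side 4: 26 = 26
  side 5: 22 + 8 = 30
  side 6: 16 + 15 = 31
  side 7: 16 + 14 = 30
  side 8: 12 + 12 = 24
  side 9: 10 = 10
Every load is within 31 min, so 9 tape sides suffice.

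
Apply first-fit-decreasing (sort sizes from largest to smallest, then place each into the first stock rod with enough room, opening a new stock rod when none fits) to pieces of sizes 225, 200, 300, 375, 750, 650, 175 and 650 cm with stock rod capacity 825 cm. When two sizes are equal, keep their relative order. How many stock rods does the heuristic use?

Sorted descending: 750, 650, 650, 375, 300, 225, 200, 175.
  750 → stock rod 1 (new)  [load 750/825]
  650 → stock rod 2 (new)  [load 650/825]
  650 → stock rod 3 (new)  [load 650/825]
  375 → stock rod 4 (new)  [load 375/825]
  300 → stock rod 4  [load 675/825]
  225 → stock rod 5 (new)  [load 225/825]
  200 → stock rod 5  [load 425/825]
  175 → stock rod 2  [load 825/825]
5 stock rods opened.

5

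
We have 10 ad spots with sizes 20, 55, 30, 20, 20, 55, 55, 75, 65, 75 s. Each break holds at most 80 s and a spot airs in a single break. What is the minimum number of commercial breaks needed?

Total = 75 + 75 + 65 + 55 + 55 + 55 + 30 + 20 + 20 + 20 = 470 s.
Lower bound: ⌈470/80⌉ = 6 commercial breaks.
A packing using 7 commercial breaks:
  break 1: 75 = 75
  break 2: 75 = 75
  break 3: 65 = 65
  break 4: 55 + 20 = 75
  break 5: 55 + 20 = 75
  break 6: 55 + 20 = 75
  break 7: 30 = 30
No arrangement into 6 commercial breaks stays within capacity, so 7 is optimal.

7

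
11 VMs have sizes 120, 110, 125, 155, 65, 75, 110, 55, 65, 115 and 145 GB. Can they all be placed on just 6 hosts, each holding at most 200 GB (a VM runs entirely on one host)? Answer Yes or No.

No

Total = 1140 GB; ⌈1140/200⌉ = 6.
7 VMs each exceed half the capacity and cannot share a host, forcing at least 7 hosts.
At least 7 hosts are required, but only 6 are allowed.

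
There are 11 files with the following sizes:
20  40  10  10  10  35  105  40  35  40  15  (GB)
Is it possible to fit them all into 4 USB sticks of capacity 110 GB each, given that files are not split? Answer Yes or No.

A valid assignment using 4 USB sticks:
  USB stick 1: 105 = 105
  USB stick 2: 40 + 40 + 20 + 10 = 110
  USB stick 3: 40 + 35 + 35 = 110
  USB stick 4: 15 + 10 + 10 = 35
Every load is within 110 GB, so 4 USB sticks suffice.

Yes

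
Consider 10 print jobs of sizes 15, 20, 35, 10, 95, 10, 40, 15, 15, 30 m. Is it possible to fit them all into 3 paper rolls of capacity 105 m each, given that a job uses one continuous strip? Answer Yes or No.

Yes

A valid assignment using 3 paper rolls:
  roll 1: 95 + 10 = 105
  roll 2: 40 + 35 + 30 = 105
  roll 3: 20 + 15 + 15 + 15 + 10 = 75
Every load is within 105 m, so 3 paper rolls suffice.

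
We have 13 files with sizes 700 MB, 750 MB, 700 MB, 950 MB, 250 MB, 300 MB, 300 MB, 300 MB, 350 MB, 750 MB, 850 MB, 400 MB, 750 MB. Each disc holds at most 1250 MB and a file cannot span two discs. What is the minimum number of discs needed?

7

Total = 950 + 850 + 750 + 750 + 750 + 700 + 700 + 400 + 350 + 300 + 300 + 300 + 250 = 7350 MB.
Lower bound: ⌈7350/1250⌉ = 6 discs.
Also, 7 files each exceed 625 MB, and no two of those can share a disc, so at least 7 discs are needed.
A packing using 7 discs:
  disc 1: 950 + 300 = 1250
  disc 2: 850 + 400 = 1250
  disc 3: 750 + 350 = 1100
  disc 4: 750 + 300 = 1050
  disc 5: 750 + 300 = 1050
  disc 6: 700 + 250 = 950
  disc 7: 700 = 700
This matches the lower bound, so 7 is optimal.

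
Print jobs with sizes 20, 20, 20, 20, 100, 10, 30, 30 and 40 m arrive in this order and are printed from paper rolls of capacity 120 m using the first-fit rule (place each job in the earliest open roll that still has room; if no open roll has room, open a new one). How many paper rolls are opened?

3

  20 → roll 1 (new)  [load 20/120]
  20 → roll 1  [load 40/120]
  20 → roll 1  [load 60/120]
  20 → roll 1  [load 80/120]
  100 → roll 2 (new)  [load 100/120]
  10 → roll 1  [load 90/120]
  30 → roll 1  [load 120/120]
  30 → roll 3 (new)  [load 30/120]
  40 → roll 3  [load 70/120]
3 paper rolls opened.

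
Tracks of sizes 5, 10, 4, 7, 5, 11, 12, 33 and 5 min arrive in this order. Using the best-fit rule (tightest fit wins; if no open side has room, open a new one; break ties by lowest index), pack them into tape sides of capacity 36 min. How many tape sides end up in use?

3

  5 → side 1 (new)  [load 5/36]
  10 → side 1  [load 15/36]
  4 → side 1  [load 19/36]
  7 → side 1  [load 26/36]
  5 → side 1  [load 31/36]
  11 → side 2 (new)  [load 11/36]
  12 → side 2  [load 23/36]
  33 → side 3 (new)  [load 33/36]
  5 → side 1  [load 36/36]
3 tape sides opened.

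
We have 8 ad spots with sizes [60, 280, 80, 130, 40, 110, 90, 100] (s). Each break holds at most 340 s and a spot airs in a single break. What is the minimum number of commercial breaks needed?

3

Total = 280 + 130 + 110 + 100 + 90 + 80 + 60 + 40 = 890 s.
Lower bound: ⌈890/340⌉ = 3 commercial breaks.
A packing using 3 commercial breaks:
  break 1: 280 + 60 = 340
  break 2: 130 + 110 + 100 = 340
  break 3: 90 + 80 + 40 = 210
This matches the lower bound, so 3 is optimal.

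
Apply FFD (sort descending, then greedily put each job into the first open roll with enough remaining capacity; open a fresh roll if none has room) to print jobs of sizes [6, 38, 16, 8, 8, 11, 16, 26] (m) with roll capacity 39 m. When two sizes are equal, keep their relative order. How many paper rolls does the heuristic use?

Sorted descending: 38, 26, 16, 16, 11, 8, 8, 6.
  38 → roll 1 (new)  [load 38/39]
  26 → roll 2 (new)  [load 26/39]
  16 → roll 3 (new)  [load 16/39]
  16 → roll 3  [load 32/39]
  11 → roll 2  [load 37/39]
  8 → roll 4 (new)  [load 8/39]
  8 → roll 4  [load 16/39]
  6 → roll 3  [load 38/39]
4 paper rolls opened.

4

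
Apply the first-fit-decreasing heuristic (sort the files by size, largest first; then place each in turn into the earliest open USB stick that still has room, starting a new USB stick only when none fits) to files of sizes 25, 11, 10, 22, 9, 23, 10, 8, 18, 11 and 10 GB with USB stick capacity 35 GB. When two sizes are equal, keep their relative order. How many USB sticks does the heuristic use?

Sorted descending: 25, 23, 22, 18, 11, 11, 10, 10, 10, 9, 8.
  25 → USB stick 1 (new)  [load 25/35]
  23 → USB stick 2 (new)  [load 23/35]
  22 → USB stick 3 (new)  [load 22/35]
  18 → USB stick 4 (new)  [load 18/35]
  11 → USB stick 2  [load 34/35]
  11 → USB stick 3  [load 33/35]
  10 → USB stick 1  [load 35/35]
  10 → USB stick 4  [load 28/35]
  10 → USB stick 5 (new)  [load 10/35]
  9 → USB stick 5  [load 19/35]
  8 → USB stick 5  [load 27/35]
5 USB sticks opened.

5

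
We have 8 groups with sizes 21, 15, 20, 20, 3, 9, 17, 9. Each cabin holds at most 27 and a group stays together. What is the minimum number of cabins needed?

5

Total = 21 + 20 + 20 + 17 + 15 + 9 + 9 + 3 = 114.
Lower bound: ⌈114/27⌉ = 5 cabins.
A packing using 5 cabins:
  cabin 1: 21 + 3 = 24
  cabin 2: 20 = 20
  cabin 3: 20 = 20
  cabin 4: 17 + 9 = 26
  cabin 5: 15 + 9 = 24
This matches the lower bound, so 5 is optimal.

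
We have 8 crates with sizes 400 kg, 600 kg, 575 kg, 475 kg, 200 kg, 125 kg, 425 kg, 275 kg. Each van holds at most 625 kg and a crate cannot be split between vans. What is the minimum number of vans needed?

6

Total = 600 + 575 + 475 + 425 + 400 + 275 + 200 + 125 = 3075 kg.
Lower bound: ⌈3075/625⌉ = 5 vans.
A packing using 6 vans:
  van 1: 600 = 600
  van 2: 575 = 575
  van 3: 475 + 125 = 600
  van 4: 425 + 200 = 625
  van 5: 400 = 400
  van 6: 275 = 275
No arrangement into 5 vans stays within capacity, so 6 is optimal.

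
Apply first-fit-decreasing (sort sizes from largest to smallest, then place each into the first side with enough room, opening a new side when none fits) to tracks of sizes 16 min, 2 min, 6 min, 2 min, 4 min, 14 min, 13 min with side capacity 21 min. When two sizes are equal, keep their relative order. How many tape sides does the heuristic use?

3

Sorted descending: 16, 14, 13, 6, 4, 2, 2.
  16 → side 1 (new)  [load 16/21]
  14 → side 2 (new)  [load 14/21]
  13 → side 3 (new)  [load 13/21]
  6 → side 2  [load 20/21]
  4 → side 1  [load 20/21]
  2 → side 3  [load 15/21]
  2 → side 3  [load 17/21]
3 tape sides opened.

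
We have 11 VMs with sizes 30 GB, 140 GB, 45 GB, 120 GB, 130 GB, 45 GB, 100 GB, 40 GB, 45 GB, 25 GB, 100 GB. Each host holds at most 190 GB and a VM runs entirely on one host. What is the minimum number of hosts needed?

Total = 140 + 130 + 120 + 100 + 100 + 45 + 45 + 45 + 40 + 30 + 25 = 820 GB.
Lower bound: ⌈820/190⌉ = 5 hosts.
A packing using 5 hosts:
  host 1: 140 + 45 = 185
  host 2: 130 + 45 = 175
  host 3: 120 + 45 + 25 = 190
  host 4: 100 + 40 + 30 = 170
  host 5: 100 = 100
This matches the lower bound, so 5 is optimal.

5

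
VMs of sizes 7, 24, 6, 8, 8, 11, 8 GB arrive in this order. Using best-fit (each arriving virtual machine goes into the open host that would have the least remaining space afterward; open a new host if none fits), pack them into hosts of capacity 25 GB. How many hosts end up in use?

  7 → host 1 (new)  [load 7/25]
  24 → host 2 (new)  [load 24/25]
  6 → host 1  [load 13/25]
  8 → host 1  [load 21/25]
  8 → host 3 (new)  [load 8/25]
  11 → host 3  [load 19/25]
  8 → host 4 (new)  [load 8/25]
4 hosts opened.

4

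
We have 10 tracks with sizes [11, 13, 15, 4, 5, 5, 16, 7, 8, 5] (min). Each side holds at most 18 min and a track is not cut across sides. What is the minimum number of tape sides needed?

Total = 16 + 15 + 13 + 11 + 8 + 7 + 5 + 5 + 5 + 4 = 89 min.
Lower bound: ⌈89/18⌉ = 5 tape sides.
A packing using 6 tape sides:
  side 1: 16 = 16
  side 2: 15 = 15
  side 3: 13 + 5 = 18
  side 4: 11 + 7 = 18
  side 5: 8 + 5 + 5 = 18
  side 6: 4 = 4
No arrangement into 5 tape sides stays within capacity, so 6 is optimal.

6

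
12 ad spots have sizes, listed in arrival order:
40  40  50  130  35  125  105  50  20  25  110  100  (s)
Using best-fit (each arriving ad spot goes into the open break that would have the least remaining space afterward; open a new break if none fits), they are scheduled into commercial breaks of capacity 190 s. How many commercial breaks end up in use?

  40 → break 1 (new)  [load 40/190]
  40 → break 1  [load 80/190]
  50 → break 1  [load 130/190]
  130 → break 2 (new)  [load 130/190]
  35 → break 1  [load 165/190]
  125 → break 3 (new)  [load 125/190]
  105 → break 4 (new)  [load 105/190]
  50 → break 2  [load 180/190]
  20 → break 1  [load 185/190]
  25 → break 3  [load 150/190]
  110 → break 5 (new)  [load 110/190]
  100 → break 6 (new)  [load 100/190]
6 commercial breaks opened.

6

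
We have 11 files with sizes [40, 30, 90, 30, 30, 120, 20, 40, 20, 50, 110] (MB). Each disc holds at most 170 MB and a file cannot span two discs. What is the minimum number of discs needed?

Total = 120 + 110 + 90 + 50 + 40 + 40 + 30 + 30 + 30 + 20 + 20 = 580 MB.
Lower bound: ⌈580/170⌉ = 4 discs.
A packing using 4 discs:
  disc 1: 120 + 50 = 170
  disc 2: 110 + 40 + 20 = 170
  disc 3: 90 + 40 + 30 = 160
  disc 4: 30 + 30 + 20 = 80
This matches the lower bound, so 4 is optimal.

4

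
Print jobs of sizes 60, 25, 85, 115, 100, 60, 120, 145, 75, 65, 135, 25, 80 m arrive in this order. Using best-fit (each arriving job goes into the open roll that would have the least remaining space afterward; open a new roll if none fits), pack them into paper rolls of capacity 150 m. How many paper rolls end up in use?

  60 → roll 1 (new)  [load 60/150]
  25 → roll 1  [load 85/150]
  85 → roll 2 (new)  [load 85/150]
  115 → roll 3 (new)  [load 115/150]
  100 → roll 4 (new)  [load 100/150]
  60 → roll 1  [load 145/150]
  120 → roll 5 (new)  [load 120/150]
  145 → roll 6 (new)  [load 145/150]
  75 → roll 7 (new)  [load 75/150]
  65 → roll 2  [load 150/150]
  135 → roll 8 (new)  [load 135/150]
  25 → roll 5  [load 145/150]
  80 → roll 9 (new)  [load 80/150]
9 paper rolls opened.

9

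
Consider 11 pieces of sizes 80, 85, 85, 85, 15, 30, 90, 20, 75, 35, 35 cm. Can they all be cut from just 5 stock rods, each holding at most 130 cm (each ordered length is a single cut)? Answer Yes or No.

No

Total = 635 cm; ⌈635/130⌉ = 5.
6 pieces each exceed half the capacity and cannot share a stock rod, forcing at least 6 stock rods.
At least 6 stock rods are required, but only 5 are allowed.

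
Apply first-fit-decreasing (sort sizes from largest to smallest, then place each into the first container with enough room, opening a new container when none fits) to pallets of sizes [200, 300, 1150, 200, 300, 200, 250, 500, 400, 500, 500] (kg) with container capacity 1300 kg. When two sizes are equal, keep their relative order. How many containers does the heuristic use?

4

Sorted descending: 1150, 500, 500, 500, 400, 300, 300, 250, 200, 200, 200.
  1150 → container 1 (new)  [load 1150/1300]
  500 → container 2 (new)  [load 500/1300]
  500 → container 2  [load 1000/1300]
  500 → container 3 (new)  [load 500/1300]
  400 → container 3  [load 900/1300]
  300 → container 2  [load 1300/1300]
  300 → container 3  [load 1200/1300]
  250 → container 4 (new)  [load 250/1300]
  200 → container 4  [load 450/1300]
  200 → container 4  [load 650/1300]
  200 → container 4  [load 850/1300]
4 containers opened.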